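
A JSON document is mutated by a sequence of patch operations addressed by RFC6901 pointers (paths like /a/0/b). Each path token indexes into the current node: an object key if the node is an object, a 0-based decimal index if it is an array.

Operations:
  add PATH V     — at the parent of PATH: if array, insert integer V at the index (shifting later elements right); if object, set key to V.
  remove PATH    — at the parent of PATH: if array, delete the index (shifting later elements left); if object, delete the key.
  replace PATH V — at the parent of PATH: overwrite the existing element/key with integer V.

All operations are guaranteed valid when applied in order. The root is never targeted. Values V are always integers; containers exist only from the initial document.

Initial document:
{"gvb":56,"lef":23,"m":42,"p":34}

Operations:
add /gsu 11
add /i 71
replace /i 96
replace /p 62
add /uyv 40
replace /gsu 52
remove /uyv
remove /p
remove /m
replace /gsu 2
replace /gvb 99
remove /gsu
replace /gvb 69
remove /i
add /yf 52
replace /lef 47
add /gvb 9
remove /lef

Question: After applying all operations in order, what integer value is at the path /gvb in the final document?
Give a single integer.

After op 1 (add /gsu 11): {"gsu":11,"gvb":56,"lef":23,"m":42,"p":34}
After op 2 (add /i 71): {"gsu":11,"gvb":56,"i":71,"lef":23,"m":42,"p":34}
After op 3 (replace /i 96): {"gsu":11,"gvb":56,"i":96,"lef":23,"m":42,"p":34}
After op 4 (replace /p 62): {"gsu":11,"gvb":56,"i":96,"lef":23,"m":42,"p":62}
After op 5 (add /uyv 40): {"gsu":11,"gvb":56,"i":96,"lef":23,"m":42,"p":62,"uyv":40}
After op 6 (replace /gsu 52): {"gsu":52,"gvb":56,"i":96,"lef":23,"m":42,"p":62,"uyv":40}
After op 7 (remove /uyv): {"gsu":52,"gvb":56,"i":96,"lef":23,"m":42,"p":62}
After op 8 (remove /p): {"gsu":52,"gvb":56,"i":96,"lef":23,"m":42}
After op 9 (remove /m): {"gsu":52,"gvb":56,"i":96,"lef":23}
After op 10 (replace /gsu 2): {"gsu":2,"gvb":56,"i":96,"lef":23}
After op 11 (replace /gvb 99): {"gsu":2,"gvb":99,"i":96,"lef":23}
After op 12 (remove /gsu): {"gvb":99,"i":96,"lef":23}
After op 13 (replace /gvb 69): {"gvb":69,"i":96,"lef":23}
After op 14 (remove /i): {"gvb":69,"lef":23}
After op 15 (add /yf 52): {"gvb":69,"lef":23,"yf":52}
After op 16 (replace /lef 47): {"gvb":69,"lef":47,"yf":52}
After op 17 (add /gvb 9): {"gvb":9,"lef":47,"yf":52}
After op 18 (remove /lef): {"gvb":9,"yf":52}
Value at /gvb: 9

Answer: 9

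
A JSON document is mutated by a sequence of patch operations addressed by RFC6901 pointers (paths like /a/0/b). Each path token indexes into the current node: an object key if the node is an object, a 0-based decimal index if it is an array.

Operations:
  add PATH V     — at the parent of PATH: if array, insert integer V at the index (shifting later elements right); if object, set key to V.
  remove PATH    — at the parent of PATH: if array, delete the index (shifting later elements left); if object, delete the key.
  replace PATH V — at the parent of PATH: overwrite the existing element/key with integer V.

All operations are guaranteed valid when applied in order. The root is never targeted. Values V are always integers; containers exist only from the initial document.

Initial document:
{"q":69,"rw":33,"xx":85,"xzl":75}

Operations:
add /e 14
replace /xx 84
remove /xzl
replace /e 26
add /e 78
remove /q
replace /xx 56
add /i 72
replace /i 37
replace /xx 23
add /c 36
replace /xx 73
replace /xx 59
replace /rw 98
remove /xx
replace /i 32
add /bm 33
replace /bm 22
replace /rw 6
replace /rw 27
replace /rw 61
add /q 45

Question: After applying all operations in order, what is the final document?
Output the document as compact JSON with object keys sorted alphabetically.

After op 1 (add /e 14): {"e":14,"q":69,"rw":33,"xx":85,"xzl":75}
After op 2 (replace /xx 84): {"e":14,"q":69,"rw":33,"xx":84,"xzl":75}
After op 3 (remove /xzl): {"e":14,"q":69,"rw":33,"xx":84}
After op 4 (replace /e 26): {"e":26,"q":69,"rw":33,"xx":84}
After op 5 (add /e 78): {"e":78,"q":69,"rw":33,"xx":84}
After op 6 (remove /q): {"e":78,"rw":33,"xx":84}
After op 7 (replace /xx 56): {"e":78,"rw":33,"xx":56}
After op 8 (add /i 72): {"e":78,"i":72,"rw":33,"xx":56}
After op 9 (replace /i 37): {"e":78,"i":37,"rw":33,"xx":56}
After op 10 (replace /xx 23): {"e":78,"i":37,"rw":33,"xx":23}
After op 11 (add /c 36): {"c":36,"e":78,"i":37,"rw":33,"xx":23}
After op 12 (replace /xx 73): {"c":36,"e":78,"i":37,"rw":33,"xx":73}
After op 13 (replace /xx 59): {"c":36,"e":78,"i":37,"rw":33,"xx":59}
After op 14 (replace /rw 98): {"c":36,"e":78,"i":37,"rw":98,"xx":59}
After op 15 (remove /xx): {"c":36,"e":78,"i":37,"rw":98}
After op 16 (replace /i 32): {"c":36,"e":78,"i":32,"rw":98}
After op 17 (add /bm 33): {"bm":33,"c":36,"e":78,"i":32,"rw":98}
After op 18 (replace /bm 22): {"bm":22,"c":36,"e":78,"i":32,"rw":98}
After op 19 (replace /rw 6): {"bm":22,"c":36,"e":78,"i":32,"rw":6}
After op 20 (replace /rw 27): {"bm":22,"c":36,"e":78,"i":32,"rw":27}
After op 21 (replace /rw 61): {"bm":22,"c":36,"e":78,"i":32,"rw":61}
After op 22 (add /q 45): {"bm":22,"c":36,"e":78,"i":32,"q":45,"rw":61}

Answer: {"bm":22,"c":36,"e":78,"i":32,"q":45,"rw":61}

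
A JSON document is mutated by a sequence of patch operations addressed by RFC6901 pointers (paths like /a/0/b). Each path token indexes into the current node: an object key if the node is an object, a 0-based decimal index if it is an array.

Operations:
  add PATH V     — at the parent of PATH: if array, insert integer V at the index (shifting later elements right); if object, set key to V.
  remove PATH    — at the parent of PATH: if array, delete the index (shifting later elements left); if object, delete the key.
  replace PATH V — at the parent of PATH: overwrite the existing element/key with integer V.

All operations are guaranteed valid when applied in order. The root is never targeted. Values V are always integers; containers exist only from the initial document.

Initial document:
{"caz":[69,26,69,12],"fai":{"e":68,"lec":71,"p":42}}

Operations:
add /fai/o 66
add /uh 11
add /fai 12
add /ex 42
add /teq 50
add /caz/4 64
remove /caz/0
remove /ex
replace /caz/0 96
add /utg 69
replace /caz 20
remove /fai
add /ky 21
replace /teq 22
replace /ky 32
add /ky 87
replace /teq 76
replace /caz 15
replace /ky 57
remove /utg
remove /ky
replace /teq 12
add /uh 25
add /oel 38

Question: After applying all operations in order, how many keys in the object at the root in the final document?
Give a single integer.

After op 1 (add /fai/o 66): {"caz":[69,26,69,12],"fai":{"e":68,"lec":71,"o":66,"p":42}}
After op 2 (add /uh 11): {"caz":[69,26,69,12],"fai":{"e":68,"lec":71,"o":66,"p":42},"uh":11}
After op 3 (add /fai 12): {"caz":[69,26,69,12],"fai":12,"uh":11}
After op 4 (add /ex 42): {"caz":[69,26,69,12],"ex":42,"fai":12,"uh":11}
After op 5 (add /teq 50): {"caz":[69,26,69,12],"ex":42,"fai":12,"teq":50,"uh":11}
After op 6 (add /caz/4 64): {"caz":[69,26,69,12,64],"ex":42,"fai":12,"teq":50,"uh":11}
After op 7 (remove /caz/0): {"caz":[26,69,12,64],"ex":42,"fai":12,"teq":50,"uh":11}
After op 8 (remove /ex): {"caz":[26,69,12,64],"fai":12,"teq":50,"uh":11}
After op 9 (replace /caz/0 96): {"caz":[96,69,12,64],"fai":12,"teq":50,"uh":11}
After op 10 (add /utg 69): {"caz":[96,69,12,64],"fai":12,"teq":50,"uh":11,"utg":69}
After op 11 (replace /caz 20): {"caz":20,"fai":12,"teq":50,"uh":11,"utg":69}
After op 12 (remove /fai): {"caz":20,"teq":50,"uh":11,"utg":69}
After op 13 (add /ky 21): {"caz":20,"ky":21,"teq":50,"uh":11,"utg":69}
After op 14 (replace /teq 22): {"caz":20,"ky":21,"teq":22,"uh":11,"utg":69}
After op 15 (replace /ky 32): {"caz":20,"ky":32,"teq":22,"uh":11,"utg":69}
After op 16 (add /ky 87): {"caz":20,"ky":87,"teq":22,"uh":11,"utg":69}
After op 17 (replace /teq 76): {"caz":20,"ky":87,"teq":76,"uh":11,"utg":69}
After op 18 (replace /caz 15): {"caz":15,"ky":87,"teq":76,"uh":11,"utg":69}
After op 19 (replace /ky 57): {"caz":15,"ky":57,"teq":76,"uh":11,"utg":69}
After op 20 (remove /utg): {"caz":15,"ky":57,"teq":76,"uh":11}
After op 21 (remove /ky): {"caz":15,"teq":76,"uh":11}
After op 22 (replace /teq 12): {"caz":15,"teq":12,"uh":11}
After op 23 (add /uh 25): {"caz":15,"teq":12,"uh":25}
After op 24 (add /oel 38): {"caz":15,"oel":38,"teq":12,"uh":25}
Size at the root: 4

Answer: 4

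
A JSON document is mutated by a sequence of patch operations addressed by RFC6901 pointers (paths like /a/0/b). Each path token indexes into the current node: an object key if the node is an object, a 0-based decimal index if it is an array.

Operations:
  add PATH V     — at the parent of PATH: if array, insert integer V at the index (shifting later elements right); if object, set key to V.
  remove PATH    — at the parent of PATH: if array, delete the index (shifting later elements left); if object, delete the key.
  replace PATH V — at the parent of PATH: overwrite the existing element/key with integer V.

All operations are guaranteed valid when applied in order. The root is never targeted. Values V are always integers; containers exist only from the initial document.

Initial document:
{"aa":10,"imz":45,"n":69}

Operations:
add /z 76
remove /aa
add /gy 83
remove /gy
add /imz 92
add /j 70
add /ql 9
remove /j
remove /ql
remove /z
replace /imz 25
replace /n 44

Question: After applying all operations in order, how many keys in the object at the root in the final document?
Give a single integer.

Answer: 2

Derivation:
After op 1 (add /z 76): {"aa":10,"imz":45,"n":69,"z":76}
After op 2 (remove /aa): {"imz":45,"n":69,"z":76}
After op 3 (add /gy 83): {"gy":83,"imz":45,"n":69,"z":76}
After op 4 (remove /gy): {"imz":45,"n":69,"z":76}
After op 5 (add /imz 92): {"imz":92,"n":69,"z":76}
After op 6 (add /j 70): {"imz":92,"j":70,"n":69,"z":76}
After op 7 (add /ql 9): {"imz":92,"j":70,"n":69,"ql":9,"z":76}
After op 8 (remove /j): {"imz":92,"n":69,"ql":9,"z":76}
After op 9 (remove /ql): {"imz":92,"n":69,"z":76}
After op 10 (remove /z): {"imz":92,"n":69}
After op 11 (replace /imz 25): {"imz":25,"n":69}
After op 12 (replace /n 44): {"imz":25,"n":44}
Size at the root: 2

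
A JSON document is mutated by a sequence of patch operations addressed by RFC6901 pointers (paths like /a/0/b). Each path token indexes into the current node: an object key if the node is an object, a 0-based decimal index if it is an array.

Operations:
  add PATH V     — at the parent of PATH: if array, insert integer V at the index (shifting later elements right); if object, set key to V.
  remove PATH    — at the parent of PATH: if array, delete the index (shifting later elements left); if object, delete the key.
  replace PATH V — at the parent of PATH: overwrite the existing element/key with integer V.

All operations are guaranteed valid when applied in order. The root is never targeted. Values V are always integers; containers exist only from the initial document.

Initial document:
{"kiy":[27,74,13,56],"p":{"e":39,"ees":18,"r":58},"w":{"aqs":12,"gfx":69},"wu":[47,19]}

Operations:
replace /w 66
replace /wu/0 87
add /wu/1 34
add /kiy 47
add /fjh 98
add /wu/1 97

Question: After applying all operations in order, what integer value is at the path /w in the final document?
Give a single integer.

Answer: 66

Derivation:
After op 1 (replace /w 66): {"kiy":[27,74,13,56],"p":{"e":39,"ees":18,"r":58},"w":66,"wu":[47,19]}
After op 2 (replace /wu/0 87): {"kiy":[27,74,13,56],"p":{"e":39,"ees":18,"r":58},"w":66,"wu":[87,19]}
After op 3 (add /wu/1 34): {"kiy":[27,74,13,56],"p":{"e":39,"ees":18,"r":58},"w":66,"wu":[87,34,19]}
After op 4 (add /kiy 47): {"kiy":47,"p":{"e":39,"ees":18,"r":58},"w":66,"wu":[87,34,19]}
After op 5 (add /fjh 98): {"fjh":98,"kiy":47,"p":{"e":39,"ees":18,"r":58},"w":66,"wu":[87,34,19]}
After op 6 (add /wu/1 97): {"fjh":98,"kiy":47,"p":{"e":39,"ees":18,"r":58},"w":66,"wu":[87,97,34,19]}
Value at /w: 66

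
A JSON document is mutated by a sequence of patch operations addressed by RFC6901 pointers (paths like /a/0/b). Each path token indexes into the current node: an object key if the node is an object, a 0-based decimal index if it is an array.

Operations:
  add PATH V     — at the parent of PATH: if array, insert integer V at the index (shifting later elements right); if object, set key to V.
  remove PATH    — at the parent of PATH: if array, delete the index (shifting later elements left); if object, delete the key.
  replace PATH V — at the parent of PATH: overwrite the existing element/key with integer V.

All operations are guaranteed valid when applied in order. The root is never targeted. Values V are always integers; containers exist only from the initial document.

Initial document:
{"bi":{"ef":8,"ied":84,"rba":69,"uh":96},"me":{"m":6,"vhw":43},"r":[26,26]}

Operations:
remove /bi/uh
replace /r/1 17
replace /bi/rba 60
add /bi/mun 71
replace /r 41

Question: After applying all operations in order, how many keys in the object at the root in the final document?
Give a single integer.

Answer: 3

Derivation:
After op 1 (remove /bi/uh): {"bi":{"ef":8,"ied":84,"rba":69},"me":{"m":6,"vhw":43},"r":[26,26]}
After op 2 (replace /r/1 17): {"bi":{"ef":8,"ied":84,"rba":69},"me":{"m":6,"vhw":43},"r":[26,17]}
After op 3 (replace /bi/rba 60): {"bi":{"ef":8,"ied":84,"rba":60},"me":{"m":6,"vhw":43},"r":[26,17]}
After op 4 (add /bi/mun 71): {"bi":{"ef":8,"ied":84,"mun":71,"rba":60},"me":{"m":6,"vhw":43},"r":[26,17]}
After op 5 (replace /r 41): {"bi":{"ef":8,"ied":84,"mun":71,"rba":60},"me":{"m":6,"vhw":43},"r":41}
Size at the root: 3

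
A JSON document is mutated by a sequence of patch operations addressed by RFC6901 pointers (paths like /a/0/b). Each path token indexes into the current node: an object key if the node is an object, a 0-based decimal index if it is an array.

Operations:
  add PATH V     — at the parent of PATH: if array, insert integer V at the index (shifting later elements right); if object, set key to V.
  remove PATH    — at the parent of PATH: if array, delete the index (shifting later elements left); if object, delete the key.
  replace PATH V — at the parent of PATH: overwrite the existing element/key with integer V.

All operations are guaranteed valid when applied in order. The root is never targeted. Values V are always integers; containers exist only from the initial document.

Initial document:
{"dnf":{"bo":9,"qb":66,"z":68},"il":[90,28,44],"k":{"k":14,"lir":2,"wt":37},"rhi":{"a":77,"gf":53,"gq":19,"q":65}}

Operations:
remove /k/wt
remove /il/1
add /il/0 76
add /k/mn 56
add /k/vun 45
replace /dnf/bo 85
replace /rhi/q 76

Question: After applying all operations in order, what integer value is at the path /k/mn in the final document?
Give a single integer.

Answer: 56

Derivation:
After op 1 (remove /k/wt): {"dnf":{"bo":9,"qb":66,"z":68},"il":[90,28,44],"k":{"k":14,"lir":2},"rhi":{"a":77,"gf":53,"gq":19,"q":65}}
After op 2 (remove /il/1): {"dnf":{"bo":9,"qb":66,"z":68},"il":[90,44],"k":{"k":14,"lir":2},"rhi":{"a":77,"gf":53,"gq":19,"q":65}}
After op 3 (add /il/0 76): {"dnf":{"bo":9,"qb":66,"z":68},"il":[76,90,44],"k":{"k":14,"lir":2},"rhi":{"a":77,"gf":53,"gq":19,"q":65}}
After op 4 (add /k/mn 56): {"dnf":{"bo":9,"qb":66,"z":68},"il":[76,90,44],"k":{"k":14,"lir":2,"mn":56},"rhi":{"a":77,"gf":53,"gq":19,"q":65}}
After op 5 (add /k/vun 45): {"dnf":{"bo":9,"qb":66,"z":68},"il":[76,90,44],"k":{"k":14,"lir":2,"mn":56,"vun":45},"rhi":{"a":77,"gf":53,"gq":19,"q":65}}
After op 6 (replace /dnf/bo 85): {"dnf":{"bo":85,"qb":66,"z":68},"il":[76,90,44],"k":{"k":14,"lir":2,"mn":56,"vun":45},"rhi":{"a":77,"gf":53,"gq":19,"q":65}}
After op 7 (replace /rhi/q 76): {"dnf":{"bo":85,"qb":66,"z":68},"il":[76,90,44],"k":{"k":14,"lir":2,"mn":56,"vun":45},"rhi":{"a":77,"gf":53,"gq":19,"q":76}}
Value at /k/mn: 56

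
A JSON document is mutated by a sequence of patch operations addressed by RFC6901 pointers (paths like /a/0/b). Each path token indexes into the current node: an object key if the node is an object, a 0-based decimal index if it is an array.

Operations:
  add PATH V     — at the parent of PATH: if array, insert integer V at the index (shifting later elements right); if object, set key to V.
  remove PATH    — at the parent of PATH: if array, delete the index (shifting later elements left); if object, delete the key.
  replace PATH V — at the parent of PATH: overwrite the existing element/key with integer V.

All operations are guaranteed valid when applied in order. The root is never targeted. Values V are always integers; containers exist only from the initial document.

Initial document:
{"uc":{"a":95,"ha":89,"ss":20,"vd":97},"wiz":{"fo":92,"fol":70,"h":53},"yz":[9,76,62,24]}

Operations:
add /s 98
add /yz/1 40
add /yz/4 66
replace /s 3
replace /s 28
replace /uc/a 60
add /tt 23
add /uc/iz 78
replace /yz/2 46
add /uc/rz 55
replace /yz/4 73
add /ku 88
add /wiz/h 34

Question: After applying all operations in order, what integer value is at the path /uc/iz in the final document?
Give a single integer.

After op 1 (add /s 98): {"s":98,"uc":{"a":95,"ha":89,"ss":20,"vd":97},"wiz":{"fo":92,"fol":70,"h":53},"yz":[9,76,62,24]}
After op 2 (add /yz/1 40): {"s":98,"uc":{"a":95,"ha":89,"ss":20,"vd":97},"wiz":{"fo":92,"fol":70,"h":53},"yz":[9,40,76,62,24]}
After op 3 (add /yz/4 66): {"s":98,"uc":{"a":95,"ha":89,"ss":20,"vd":97},"wiz":{"fo":92,"fol":70,"h":53},"yz":[9,40,76,62,66,24]}
After op 4 (replace /s 3): {"s":3,"uc":{"a":95,"ha":89,"ss":20,"vd":97},"wiz":{"fo":92,"fol":70,"h":53},"yz":[9,40,76,62,66,24]}
After op 5 (replace /s 28): {"s":28,"uc":{"a":95,"ha":89,"ss":20,"vd":97},"wiz":{"fo":92,"fol":70,"h":53},"yz":[9,40,76,62,66,24]}
After op 6 (replace /uc/a 60): {"s":28,"uc":{"a":60,"ha":89,"ss":20,"vd":97},"wiz":{"fo":92,"fol":70,"h":53},"yz":[9,40,76,62,66,24]}
After op 7 (add /tt 23): {"s":28,"tt":23,"uc":{"a":60,"ha":89,"ss":20,"vd":97},"wiz":{"fo":92,"fol":70,"h":53},"yz":[9,40,76,62,66,24]}
After op 8 (add /uc/iz 78): {"s":28,"tt":23,"uc":{"a":60,"ha":89,"iz":78,"ss":20,"vd":97},"wiz":{"fo":92,"fol":70,"h":53},"yz":[9,40,76,62,66,24]}
After op 9 (replace /yz/2 46): {"s":28,"tt":23,"uc":{"a":60,"ha":89,"iz":78,"ss":20,"vd":97},"wiz":{"fo":92,"fol":70,"h":53},"yz":[9,40,46,62,66,24]}
After op 10 (add /uc/rz 55): {"s":28,"tt":23,"uc":{"a":60,"ha":89,"iz":78,"rz":55,"ss":20,"vd":97},"wiz":{"fo":92,"fol":70,"h":53},"yz":[9,40,46,62,66,24]}
After op 11 (replace /yz/4 73): {"s":28,"tt":23,"uc":{"a":60,"ha":89,"iz":78,"rz":55,"ss":20,"vd":97},"wiz":{"fo":92,"fol":70,"h":53},"yz":[9,40,46,62,73,24]}
After op 12 (add /ku 88): {"ku":88,"s":28,"tt":23,"uc":{"a":60,"ha":89,"iz":78,"rz":55,"ss":20,"vd":97},"wiz":{"fo":92,"fol":70,"h":53},"yz":[9,40,46,62,73,24]}
After op 13 (add /wiz/h 34): {"ku":88,"s":28,"tt":23,"uc":{"a":60,"ha":89,"iz":78,"rz":55,"ss":20,"vd":97},"wiz":{"fo":92,"fol":70,"h":34},"yz":[9,40,46,62,73,24]}
Value at /uc/iz: 78

Answer: 78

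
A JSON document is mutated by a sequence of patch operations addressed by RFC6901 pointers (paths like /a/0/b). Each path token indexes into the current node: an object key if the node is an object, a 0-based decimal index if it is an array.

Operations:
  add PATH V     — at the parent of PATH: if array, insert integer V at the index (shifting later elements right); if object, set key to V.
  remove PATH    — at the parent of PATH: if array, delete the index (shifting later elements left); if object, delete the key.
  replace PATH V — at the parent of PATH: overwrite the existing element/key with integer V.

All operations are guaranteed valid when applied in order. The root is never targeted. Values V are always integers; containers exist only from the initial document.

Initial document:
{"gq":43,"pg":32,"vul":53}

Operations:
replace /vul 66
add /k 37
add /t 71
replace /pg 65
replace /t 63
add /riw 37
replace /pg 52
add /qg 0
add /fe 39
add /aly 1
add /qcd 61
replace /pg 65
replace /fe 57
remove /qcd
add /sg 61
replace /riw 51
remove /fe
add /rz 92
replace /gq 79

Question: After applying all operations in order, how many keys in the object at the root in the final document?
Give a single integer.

After op 1 (replace /vul 66): {"gq":43,"pg":32,"vul":66}
After op 2 (add /k 37): {"gq":43,"k":37,"pg":32,"vul":66}
After op 3 (add /t 71): {"gq":43,"k":37,"pg":32,"t":71,"vul":66}
After op 4 (replace /pg 65): {"gq":43,"k":37,"pg":65,"t":71,"vul":66}
After op 5 (replace /t 63): {"gq":43,"k":37,"pg":65,"t":63,"vul":66}
After op 6 (add /riw 37): {"gq":43,"k":37,"pg":65,"riw":37,"t":63,"vul":66}
After op 7 (replace /pg 52): {"gq":43,"k":37,"pg":52,"riw":37,"t":63,"vul":66}
After op 8 (add /qg 0): {"gq":43,"k":37,"pg":52,"qg":0,"riw":37,"t":63,"vul":66}
After op 9 (add /fe 39): {"fe":39,"gq":43,"k":37,"pg":52,"qg":0,"riw":37,"t":63,"vul":66}
After op 10 (add /aly 1): {"aly":1,"fe":39,"gq":43,"k":37,"pg":52,"qg":0,"riw":37,"t":63,"vul":66}
After op 11 (add /qcd 61): {"aly":1,"fe":39,"gq":43,"k":37,"pg":52,"qcd":61,"qg":0,"riw":37,"t":63,"vul":66}
After op 12 (replace /pg 65): {"aly":1,"fe":39,"gq":43,"k":37,"pg":65,"qcd":61,"qg":0,"riw":37,"t":63,"vul":66}
After op 13 (replace /fe 57): {"aly":1,"fe":57,"gq":43,"k":37,"pg":65,"qcd":61,"qg":0,"riw":37,"t":63,"vul":66}
After op 14 (remove /qcd): {"aly":1,"fe":57,"gq":43,"k":37,"pg":65,"qg":0,"riw":37,"t":63,"vul":66}
After op 15 (add /sg 61): {"aly":1,"fe":57,"gq":43,"k":37,"pg":65,"qg":0,"riw":37,"sg":61,"t":63,"vul":66}
After op 16 (replace /riw 51): {"aly":1,"fe":57,"gq":43,"k":37,"pg":65,"qg":0,"riw":51,"sg":61,"t":63,"vul":66}
After op 17 (remove /fe): {"aly":1,"gq":43,"k":37,"pg":65,"qg":0,"riw":51,"sg":61,"t":63,"vul":66}
After op 18 (add /rz 92): {"aly":1,"gq":43,"k":37,"pg":65,"qg":0,"riw":51,"rz":92,"sg":61,"t":63,"vul":66}
After op 19 (replace /gq 79): {"aly":1,"gq":79,"k":37,"pg":65,"qg":0,"riw":51,"rz":92,"sg":61,"t":63,"vul":66}
Size at the root: 10

Answer: 10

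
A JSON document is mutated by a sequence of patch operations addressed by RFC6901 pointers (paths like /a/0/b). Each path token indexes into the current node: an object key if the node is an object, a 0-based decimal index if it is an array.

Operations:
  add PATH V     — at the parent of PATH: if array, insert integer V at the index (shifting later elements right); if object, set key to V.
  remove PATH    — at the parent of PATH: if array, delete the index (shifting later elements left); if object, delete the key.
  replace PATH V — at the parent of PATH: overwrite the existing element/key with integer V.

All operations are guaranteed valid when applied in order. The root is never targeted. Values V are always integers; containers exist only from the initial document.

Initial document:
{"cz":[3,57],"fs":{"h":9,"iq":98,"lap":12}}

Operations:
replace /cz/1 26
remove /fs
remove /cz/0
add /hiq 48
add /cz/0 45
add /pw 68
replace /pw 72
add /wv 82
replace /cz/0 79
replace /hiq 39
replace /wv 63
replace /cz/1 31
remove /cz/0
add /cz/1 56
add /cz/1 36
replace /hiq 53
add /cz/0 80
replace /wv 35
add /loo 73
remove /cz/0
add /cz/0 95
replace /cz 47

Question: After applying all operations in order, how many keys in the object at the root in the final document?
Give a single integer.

After op 1 (replace /cz/1 26): {"cz":[3,26],"fs":{"h":9,"iq":98,"lap":12}}
After op 2 (remove /fs): {"cz":[3,26]}
After op 3 (remove /cz/0): {"cz":[26]}
After op 4 (add /hiq 48): {"cz":[26],"hiq":48}
After op 5 (add /cz/0 45): {"cz":[45,26],"hiq":48}
After op 6 (add /pw 68): {"cz":[45,26],"hiq":48,"pw":68}
After op 7 (replace /pw 72): {"cz":[45,26],"hiq":48,"pw":72}
After op 8 (add /wv 82): {"cz":[45,26],"hiq":48,"pw":72,"wv":82}
After op 9 (replace /cz/0 79): {"cz":[79,26],"hiq":48,"pw":72,"wv":82}
After op 10 (replace /hiq 39): {"cz":[79,26],"hiq":39,"pw":72,"wv":82}
After op 11 (replace /wv 63): {"cz":[79,26],"hiq":39,"pw":72,"wv":63}
After op 12 (replace /cz/1 31): {"cz":[79,31],"hiq":39,"pw":72,"wv":63}
After op 13 (remove /cz/0): {"cz":[31],"hiq":39,"pw":72,"wv":63}
After op 14 (add /cz/1 56): {"cz":[31,56],"hiq":39,"pw":72,"wv":63}
After op 15 (add /cz/1 36): {"cz":[31,36,56],"hiq":39,"pw":72,"wv":63}
After op 16 (replace /hiq 53): {"cz":[31,36,56],"hiq":53,"pw":72,"wv":63}
After op 17 (add /cz/0 80): {"cz":[80,31,36,56],"hiq":53,"pw":72,"wv":63}
After op 18 (replace /wv 35): {"cz":[80,31,36,56],"hiq":53,"pw":72,"wv":35}
After op 19 (add /loo 73): {"cz":[80,31,36,56],"hiq":53,"loo":73,"pw":72,"wv":35}
After op 20 (remove /cz/0): {"cz":[31,36,56],"hiq":53,"loo":73,"pw":72,"wv":35}
After op 21 (add /cz/0 95): {"cz":[95,31,36,56],"hiq":53,"loo":73,"pw":72,"wv":35}
After op 22 (replace /cz 47): {"cz":47,"hiq":53,"loo":73,"pw":72,"wv":35}
Size at the root: 5

Answer: 5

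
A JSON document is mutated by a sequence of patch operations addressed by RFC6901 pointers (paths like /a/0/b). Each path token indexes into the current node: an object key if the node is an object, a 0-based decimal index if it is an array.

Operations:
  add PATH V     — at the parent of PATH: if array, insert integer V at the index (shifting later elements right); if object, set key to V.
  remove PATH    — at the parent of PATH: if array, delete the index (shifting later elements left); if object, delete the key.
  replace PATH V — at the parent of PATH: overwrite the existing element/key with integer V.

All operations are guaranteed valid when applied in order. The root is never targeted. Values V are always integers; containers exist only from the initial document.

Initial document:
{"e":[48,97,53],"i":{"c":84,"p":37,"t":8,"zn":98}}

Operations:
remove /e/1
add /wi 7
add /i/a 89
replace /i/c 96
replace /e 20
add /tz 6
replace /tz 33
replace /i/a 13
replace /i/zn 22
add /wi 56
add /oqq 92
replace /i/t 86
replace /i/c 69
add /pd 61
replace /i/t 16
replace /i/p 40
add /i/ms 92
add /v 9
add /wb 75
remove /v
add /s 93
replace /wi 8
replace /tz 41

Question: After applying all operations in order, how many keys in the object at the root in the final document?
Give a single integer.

Answer: 8

Derivation:
After op 1 (remove /e/1): {"e":[48,53],"i":{"c":84,"p":37,"t":8,"zn":98}}
After op 2 (add /wi 7): {"e":[48,53],"i":{"c":84,"p":37,"t":8,"zn":98},"wi":7}
After op 3 (add /i/a 89): {"e":[48,53],"i":{"a":89,"c":84,"p":37,"t":8,"zn":98},"wi":7}
After op 4 (replace /i/c 96): {"e":[48,53],"i":{"a":89,"c":96,"p":37,"t":8,"zn":98},"wi":7}
After op 5 (replace /e 20): {"e":20,"i":{"a":89,"c":96,"p":37,"t":8,"zn":98},"wi":7}
After op 6 (add /tz 6): {"e":20,"i":{"a":89,"c":96,"p":37,"t":8,"zn":98},"tz":6,"wi":7}
After op 7 (replace /tz 33): {"e":20,"i":{"a":89,"c":96,"p":37,"t":8,"zn":98},"tz":33,"wi":7}
After op 8 (replace /i/a 13): {"e":20,"i":{"a":13,"c":96,"p":37,"t":8,"zn":98},"tz":33,"wi":7}
After op 9 (replace /i/zn 22): {"e":20,"i":{"a":13,"c":96,"p":37,"t":8,"zn":22},"tz":33,"wi":7}
After op 10 (add /wi 56): {"e":20,"i":{"a":13,"c":96,"p":37,"t":8,"zn":22},"tz":33,"wi":56}
After op 11 (add /oqq 92): {"e":20,"i":{"a":13,"c":96,"p":37,"t":8,"zn":22},"oqq":92,"tz":33,"wi":56}
After op 12 (replace /i/t 86): {"e":20,"i":{"a":13,"c":96,"p":37,"t":86,"zn":22},"oqq":92,"tz":33,"wi":56}
After op 13 (replace /i/c 69): {"e":20,"i":{"a":13,"c":69,"p":37,"t":86,"zn":22},"oqq":92,"tz":33,"wi":56}
After op 14 (add /pd 61): {"e":20,"i":{"a":13,"c":69,"p":37,"t":86,"zn":22},"oqq":92,"pd":61,"tz":33,"wi":56}
After op 15 (replace /i/t 16): {"e":20,"i":{"a":13,"c":69,"p":37,"t":16,"zn":22},"oqq":92,"pd":61,"tz":33,"wi":56}
After op 16 (replace /i/p 40): {"e":20,"i":{"a":13,"c":69,"p":40,"t":16,"zn":22},"oqq":92,"pd":61,"tz":33,"wi":56}
After op 17 (add /i/ms 92): {"e":20,"i":{"a":13,"c":69,"ms":92,"p":40,"t":16,"zn":22},"oqq":92,"pd":61,"tz":33,"wi":56}
After op 18 (add /v 9): {"e":20,"i":{"a":13,"c":69,"ms":92,"p":40,"t":16,"zn":22},"oqq":92,"pd":61,"tz":33,"v":9,"wi":56}
After op 19 (add /wb 75): {"e":20,"i":{"a":13,"c":69,"ms":92,"p":40,"t":16,"zn":22},"oqq":92,"pd":61,"tz":33,"v":9,"wb":75,"wi":56}
After op 20 (remove /v): {"e":20,"i":{"a":13,"c":69,"ms":92,"p":40,"t":16,"zn":22},"oqq":92,"pd":61,"tz":33,"wb":75,"wi":56}
After op 21 (add /s 93): {"e":20,"i":{"a":13,"c":69,"ms":92,"p":40,"t":16,"zn":22},"oqq":92,"pd":61,"s":93,"tz":33,"wb":75,"wi":56}
After op 22 (replace /wi 8): {"e":20,"i":{"a":13,"c":69,"ms":92,"p":40,"t":16,"zn":22},"oqq":92,"pd":61,"s":93,"tz":33,"wb":75,"wi":8}
After op 23 (replace /tz 41): {"e":20,"i":{"a":13,"c":69,"ms":92,"p":40,"t":16,"zn":22},"oqq":92,"pd":61,"s":93,"tz":41,"wb":75,"wi":8}
Size at the root: 8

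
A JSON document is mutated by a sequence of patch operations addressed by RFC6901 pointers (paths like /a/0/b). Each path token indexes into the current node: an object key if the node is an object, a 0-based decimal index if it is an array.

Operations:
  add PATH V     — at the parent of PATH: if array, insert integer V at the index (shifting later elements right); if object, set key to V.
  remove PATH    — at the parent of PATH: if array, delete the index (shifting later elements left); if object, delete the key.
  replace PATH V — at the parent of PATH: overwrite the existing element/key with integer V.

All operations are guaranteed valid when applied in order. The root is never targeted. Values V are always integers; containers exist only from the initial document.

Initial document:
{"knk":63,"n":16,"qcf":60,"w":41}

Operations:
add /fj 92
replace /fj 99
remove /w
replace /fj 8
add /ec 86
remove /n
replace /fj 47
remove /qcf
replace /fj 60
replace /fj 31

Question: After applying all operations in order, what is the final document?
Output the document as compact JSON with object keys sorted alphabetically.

After op 1 (add /fj 92): {"fj":92,"knk":63,"n":16,"qcf":60,"w":41}
After op 2 (replace /fj 99): {"fj":99,"knk":63,"n":16,"qcf":60,"w":41}
After op 3 (remove /w): {"fj":99,"knk":63,"n":16,"qcf":60}
After op 4 (replace /fj 8): {"fj":8,"knk":63,"n":16,"qcf":60}
After op 5 (add /ec 86): {"ec":86,"fj":8,"knk":63,"n":16,"qcf":60}
After op 6 (remove /n): {"ec":86,"fj":8,"knk":63,"qcf":60}
After op 7 (replace /fj 47): {"ec":86,"fj":47,"knk":63,"qcf":60}
After op 8 (remove /qcf): {"ec":86,"fj":47,"knk":63}
After op 9 (replace /fj 60): {"ec":86,"fj":60,"knk":63}
After op 10 (replace /fj 31): {"ec":86,"fj":31,"knk":63}

Answer: {"ec":86,"fj":31,"knk":63}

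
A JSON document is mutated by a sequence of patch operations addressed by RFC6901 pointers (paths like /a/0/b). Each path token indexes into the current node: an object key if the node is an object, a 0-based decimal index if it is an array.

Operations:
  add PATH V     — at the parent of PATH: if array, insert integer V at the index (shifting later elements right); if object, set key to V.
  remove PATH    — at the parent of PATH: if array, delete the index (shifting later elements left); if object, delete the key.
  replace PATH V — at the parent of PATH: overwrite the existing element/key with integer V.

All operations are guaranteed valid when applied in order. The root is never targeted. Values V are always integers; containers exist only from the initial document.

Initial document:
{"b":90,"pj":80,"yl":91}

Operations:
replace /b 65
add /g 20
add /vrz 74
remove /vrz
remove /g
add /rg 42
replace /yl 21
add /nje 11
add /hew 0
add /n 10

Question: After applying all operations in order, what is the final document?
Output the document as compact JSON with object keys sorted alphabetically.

Answer: {"b":65,"hew":0,"n":10,"nje":11,"pj":80,"rg":42,"yl":21}

Derivation:
After op 1 (replace /b 65): {"b":65,"pj":80,"yl":91}
After op 2 (add /g 20): {"b":65,"g":20,"pj":80,"yl":91}
After op 3 (add /vrz 74): {"b":65,"g":20,"pj":80,"vrz":74,"yl":91}
After op 4 (remove /vrz): {"b":65,"g":20,"pj":80,"yl":91}
After op 5 (remove /g): {"b":65,"pj":80,"yl":91}
After op 6 (add /rg 42): {"b":65,"pj":80,"rg":42,"yl":91}
After op 7 (replace /yl 21): {"b":65,"pj":80,"rg":42,"yl":21}
After op 8 (add /nje 11): {"b":65,"nje":11,"pj":80,"rg":42,"yl":21}
After op 9 (add /hew 0): {"b":65,"hew":0,"nje":11,"pj":80,"rg":42,"yl":21}
After op 10 (add /n 10): {"b":65,"hew":0,"n":10,"nje":11,"pj":80,"rg":42,"yl":21}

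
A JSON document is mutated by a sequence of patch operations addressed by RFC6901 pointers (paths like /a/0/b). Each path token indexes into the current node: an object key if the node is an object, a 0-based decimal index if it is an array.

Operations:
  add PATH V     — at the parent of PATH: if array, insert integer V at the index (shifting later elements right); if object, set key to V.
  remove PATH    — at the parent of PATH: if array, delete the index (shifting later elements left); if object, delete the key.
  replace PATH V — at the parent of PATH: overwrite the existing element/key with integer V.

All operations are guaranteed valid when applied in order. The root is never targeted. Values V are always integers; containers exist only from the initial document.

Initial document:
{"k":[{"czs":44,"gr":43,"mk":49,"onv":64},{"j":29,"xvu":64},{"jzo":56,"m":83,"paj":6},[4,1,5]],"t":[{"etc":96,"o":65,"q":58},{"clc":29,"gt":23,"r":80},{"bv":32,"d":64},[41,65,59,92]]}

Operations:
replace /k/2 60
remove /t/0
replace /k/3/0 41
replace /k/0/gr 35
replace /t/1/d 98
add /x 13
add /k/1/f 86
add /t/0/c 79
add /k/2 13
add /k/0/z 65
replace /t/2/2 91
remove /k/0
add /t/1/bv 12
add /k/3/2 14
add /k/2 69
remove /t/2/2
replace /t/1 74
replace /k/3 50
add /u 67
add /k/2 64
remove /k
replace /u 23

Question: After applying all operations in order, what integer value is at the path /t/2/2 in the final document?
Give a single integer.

After op 1 (replace /k/2 60): {"k":[{"czs":44,"gr":43,"mk":49,"onv":64},{"j":29,"xvu":64},60,[4,1,5]],"t":[{"etc":96,"o":65,"q":58},{"clc":29,"gt":23,"r":80},{"bv":32,"d":64},[41,65,59,92]]}
After op 2 (remove /t/0): {"k":[{"czs":44,"gr":43,"mk":49,"onv":64},{"j":29,"xvu":64},60,[4,1,5]],"t":[{"clc":29,"gt":23,"r":80},{"bv":32,"d":64},[41,65,59,92]]}
After op 3 (replace /k/3/0 41): {"k":[{"czs":44,"gr":43,"mk":49,"onv":64},{"j":29,"xvu":64},60,[41,1,5]],"t":[{"clc":29,"gt":23,"r":80},{"bv":32,"d":64},[41,65,59,92]]}
After op 4 (replace /k/0/gr 35): {"k":[{"czs":44,"gr":35,"mk":49,"onv":64},{"j":29,"xvu":64},60,[41,1,5]],"t":[{"clc":29,"gt":23,"r":80},{"bv":32,"d":64},[41,65,59,92]]}
After op 5 (replace /t/1/d 98): {"k":[{"czs":44,"gr":35,"mk":49,"onv":64},{"j":29,"xvu":64},60,[41,1,5]],"t":[{"clc":29,"gt":23,"r":80},{"bv":32,"d":98},[41,65,59,92]]}
After op 6 (add /x 13): {"k":[{"czs":44,"gr":35,"mk":49,"onv":64},{"j":29,"xvu":64},60,[41,1,5]],"t":[{"clc":29,"gt":23,"r":80},{"bv":32,"d":98},[41,65,59,92]],"x":13}
After op 7 (add /k/1/f 86): {"k":[{"czs":44,"gr":35,"mk":49,"onv":64},{"f":86,"j":29,"xvu":64},60,[41,1,5]],"t":[{"clc":29,"gt":23,"r":80},{"bv":32,"d":98},[41,65,59,92]],"x":13}
After op 8 (add /t/0/c 79): {"k":[{"czs":44,"gr":35,"mk":49,"onv":64},{"f":86,"j":29,"xvu":64},60,[41,1,5]],"t":[{"c":79,"clc":29,"gt":23,"r":80},{"bv":32,"d":98},[41,65,59,92]],"x":13}
After op 9 (add /k/2 13): {"k":[{"czs":44,"gr":35,"mk":49,"onv":64},{"f":86,"j":29,"xvu":64},13,60,[41,1,5]],"t":[{"c":79,"clc":29,"gt":23,"r":80},{"bv":32,"d":98},[41,65,59,92]],"x":13}
After op 10 (add /k/0/z 65): {"k":[{"czs":44,"gr":35,"mk":49,"onv":64,"z":65},{"f":86,"j":29,"xvu":64},13,60,[41,1,5]],"t":[{"c":79,"clc":29,"gt":23,"r":80},{"bv":32,"d":98},[41,65,59,92]],"x":13}
After op 11 (replace /t/2/2 91): {"k":[{"czs":44,"gr":35,"mk":49,"onv":64,"z":65},{"f":86,"j":29,"xvu":64},13,60,[41,1,5]],"t":[{"c":79,"clc":29,"gt":23,"r":80},{"bv":32,"d":98},[41,65,91,92]],"x":13}
After op 12 (remove /k/0): {"k":[{"f":86,"j":29,"xvu":64},13,60,[41,1,5]],"t":[{"c":79,"clc":29,"gt":23,"r":80},{"bv":32,"d":98},[41,65,91,92]],"x":13}
After op 13 (add /t/1/bv 12): {"k":[{"f":86,"j":29,"xvu":64},13,60,[41,1,5]],"t":[{"c":79,"clc":29,"gt":23,"r":80},{"bv":12,"d":98},[41,65,91,92]],"x":13}
After op 14 (add /k/3/2 14): {"k":[{"f":86,"j":29,"xvu":64},13,60,[41,1,14,5]],"t":[{"c":79,"clc":29,"gt":23,"r":80},{"bv":12,"d":98},[41,65,91,92]],"x":13}
After op 15 (add /k/2 69): {"k":[{"f":86,"j":29,"xvu":64},13,69,60,[41,1,14,5]],"t":[{"c":79,"clc":29,"gt":23,"r":80},{"bv":12,"d":98},[41,65,91,92]],"x":13}
After op 16 (remove /t/2/2): {"k":[{"f":86,"j":29,"xvu":64},13,69,60,[41,1,14,5]],"t":[{"c":79,"clc":29,"gt":23,"r":80},{"bv":12,"d":98},[41,65,92]],"x":13}
After op 17 (replace /t/1 74): {"k":[{"f":86,"j":29,"xvu":64},13,69,60,[41,1,14,5]],"t":[{"c":79,"clc":29,"gt":23,"r":80},74,[41,65,92]],"x":13}
After op 18 (replace /k/3 50): {"k":[{"f":86,"j":29,"xvu":64},13,69,50,[41,1,14,5]],"t":[{"c":79,"clc":29,"gt":23,"r":80},74,[41,65,92]],"x":13}
After op 19 (add /u 67): {"k":[{"f":86,"j":29,"xvu":64},13,69,50,[41,1,14,5]],"t":[{"c":79,"clc":29,"gt":23,"r":80},74,[41,65,92]],"u":67,"x":13}
After op 20 (add /k/2 64): {"k":[{"f":86,"j":29,"xvu":64},13,64,69,50,[41,1,14,5]],"t":[{"c":79,"clc":29,"gt":23,"r":80},74,[41,65,92]],"u":67,"x":13}
After op 21 (remove /k): {"t":[{"c":79,"clc":29,"gt":23,"r":80},74,[41,65,92]],"u":67,"x":13}
After op 22 (replace /u 23): {"t":[{"c":79,"clc":29,"gt":23,"r":80},74,[41,65,92]],"u":23,"x":13}
Value at /t/2/2: 92

Answer: 92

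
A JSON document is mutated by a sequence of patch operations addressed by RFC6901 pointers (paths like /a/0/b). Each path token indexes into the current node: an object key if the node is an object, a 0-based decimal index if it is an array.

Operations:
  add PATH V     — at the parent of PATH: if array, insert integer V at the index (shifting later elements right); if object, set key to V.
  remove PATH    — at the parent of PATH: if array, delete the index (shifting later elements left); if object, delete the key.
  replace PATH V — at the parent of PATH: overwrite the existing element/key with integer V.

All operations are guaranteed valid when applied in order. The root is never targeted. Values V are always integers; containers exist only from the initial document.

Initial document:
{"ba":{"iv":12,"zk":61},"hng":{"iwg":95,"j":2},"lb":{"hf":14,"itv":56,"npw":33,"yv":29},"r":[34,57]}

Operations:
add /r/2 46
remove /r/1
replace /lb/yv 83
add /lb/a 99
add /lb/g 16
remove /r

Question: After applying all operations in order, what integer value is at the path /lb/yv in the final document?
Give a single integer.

After op 1 (add /r/2 46): {"ba":{"iv":12,"zk":61},"hng":{"iwg":95,"j":2},"lb":{"hf":14,"itv":56,"npw":33,"yv":29},"r":[34,57,46]}
After op 2 (remove /r/1): {"ba":{"iv":12,"zk":61},"hng":{"iwg":95,"j":2},"lb":{"hf":14,"itv":56,"npw":33,"yv":29},"r":[34,46]}
After op 3 (replace /lb/yv 83): {"ba":{"iv":12,"zk":61},"hng":{"iwg":95,"j":2},"lb":{"hf":14,"itv":56,"npw":33,"yv":83},"r":[34,46]}
After op 4 (add /lb/a 99): {"ba":{"iv":12,"zk":61},"hng":{"iwg":95,"j":2},"lb":{"a":99,"hf":14,"itv":56,"npw":33,"yv":83},"r":[34,46]}
After op 5 (add /lb/g 16): {"ba":{"iv":12,"zk":61},"hng":{"iwg":95,"j":2},"lb":{"a":99,"g":16,"hf":14,"itv":56,"npw":33,"yv":83},"r":[34,46]}
After op 6 (remove /r): {"ba":{"iv":12,"zk":61},"hng":{"iwg":95,"j":2},"lb":{"a":99,"g":16,"hf":14,"itv":56,"npw":33,"yv":83}}
Value at /lb/yv: 83

Answer: 83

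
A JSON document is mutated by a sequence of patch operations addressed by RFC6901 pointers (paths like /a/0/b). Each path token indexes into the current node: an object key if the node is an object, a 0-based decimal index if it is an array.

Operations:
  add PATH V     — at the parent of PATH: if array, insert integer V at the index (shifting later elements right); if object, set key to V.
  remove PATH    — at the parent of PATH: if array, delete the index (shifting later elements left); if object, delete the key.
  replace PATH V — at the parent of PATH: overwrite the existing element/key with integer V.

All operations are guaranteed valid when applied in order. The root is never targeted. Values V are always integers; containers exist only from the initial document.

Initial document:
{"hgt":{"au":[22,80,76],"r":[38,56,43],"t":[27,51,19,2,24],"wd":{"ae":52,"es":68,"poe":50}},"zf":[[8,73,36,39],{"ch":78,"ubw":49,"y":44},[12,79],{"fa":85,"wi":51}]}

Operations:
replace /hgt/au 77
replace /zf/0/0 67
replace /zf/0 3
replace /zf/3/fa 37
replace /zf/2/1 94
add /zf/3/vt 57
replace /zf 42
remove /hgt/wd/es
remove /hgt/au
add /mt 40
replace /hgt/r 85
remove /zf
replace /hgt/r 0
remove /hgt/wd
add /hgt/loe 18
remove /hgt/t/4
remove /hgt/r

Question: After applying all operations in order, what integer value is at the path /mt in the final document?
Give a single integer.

Answer: 40

Derivation:
After op 1 (replace /hgt/au 77): {"hgt":{"au":77,"r":[38,56,43],"t":[27,51,19,2,24],"wd":{"ae":52,"es":68,"poe":50}},"zf":[[8,73,36,39],{"ch":78,"ubw":49,"y":44},[12,79],{"fa":85,"wi":51}]}
After op 2 (replace /zf/0/0 67): {"hgt":{"au":77,"r":[38,56,43],"t":[27,51,19,2,24],"wd":{"ae":52,"es":68,"poe":50}},"zf":[[67,73,36,39],{"ch":78,"ubw":49,"y":44},[12,79],{"fa":85,"wi":51}]}
After op 3 (replace /zf/0 3): {"hgt":{"au":77,"r":[38,56,43],"t":[27,51,19,2,24],"wd":{"ae":52,"es":68,"poe":50}},"zf":[3,{"ch":78,"ubw":49,"y":44},[12,79],{"fa":85,"wi":51}]}
After op 4 (replace /zf/3/fa 37): {"hgt":{"au":77,"r":[38,56,43],"t":[27,51,19,2,24],"wd":{"ae":52,"es":68,"poe":50}},"zf":[3,{"ch":78,"ubw":49,"y":44},[12,79],{"fa":37,"wi":51}]}
After op 5 (replace /zf/2/1 94): {"hgt":{"au":77,"r":[38,56,43],"t":[27,51,19,2,24],"wd":{"ae":52,"es":68,"poe":50}},"zf":[3,{"ch":78,"ubw":49,"y":44},[12,94],{"fa":37,"wi":51}]}
After op 6 (add /zf/3/vt 57): {"hgt":{"au":77,"r":[38,56,43],"t":[27,51,19,2,24],"wd":{"ae":52,"es":68,"poe":50}},"zf":[3,{"ch":78,"ubw":49,"y":44},[12,94],{"fa":37,"vt":57,"wi":51}]}
After op 7 (replace /zf 42): {"hgt":{"au":77,"r":[38,56,43],"t":[27,51,19,2,24],"wd":{"ae":52,"es":68,"poe":50}},"zf":42}
After op 8 (remove /hgt/wd/es): {"hgt":{"au":77,"r":[38,56,43],"t":[27,51,19,2,24],"wd":{"ae":52,"poe":50}},"zf":42}
After op 9 (remove /hgt/au): {"hgt":{"r":[38,56,43],"t":[27,51,19,2,24],"wd":{"ae":52,"poe":50}},"zf":42}
After op 10 (add /mt 40): {"hgt":{"r":[38,56,43],"t":[27,51,19,2,24],"wd":{"ae":52,"poe":50}},"mt":40,"zf":42}
After op 11 (replace /hgt/r 85): {"hgt":{"r":85,"t":[27,51,19,2,24],"wd":{"ae":52,"poe":50}},"mt":40,"zf":42}
After op 12 (remove /zf): {"hgt":{"r":85,"t":[27,51,19,2,24],"wd":{"ae":52,"poe":50}},"mt":40}
After op 13 (replace /hgt/r 0): {"hgt":{"r":0,"t":[27,51,19,2,24],"wd":{"ae":52,"poe":50}},"mt":40}
After op 14 (remove /hgt/wd): {"hgt":{"r":0,"t":[27,51,19,2,24]},"mt":40}
After op 15 (add /hgt/loe 18): {"hgt":{"loe":18,"r":0,"t":[27,51,19,2,24]},"mt":40}
After op 16 (remove /hgt/t/4): {"hgt":{"loe":18,"r":0,"t":[27,51,19,2]},"mt":40}
After op 17 (remove /hgt/r): {"hgt":{"loe":18,"t":[27,51,19,2]},"mt":40}
Value at /mt: 40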